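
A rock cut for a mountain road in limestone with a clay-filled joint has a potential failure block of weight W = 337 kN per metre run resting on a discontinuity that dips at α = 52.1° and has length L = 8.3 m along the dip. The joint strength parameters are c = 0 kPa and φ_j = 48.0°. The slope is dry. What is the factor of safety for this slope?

Resolving the block weight along and normal to the plane and applying the Mohr–Coulomb strength on the joint:
N' = W cosα = 337·cos52.1° = 207.0 kN/m
Driving force T = W sinα = 337·sin52.1° = 265.9 kN/m
Resisting force R = c·L + N'·tanφ_j = 0·8.3 + 207.0·tan48.0° = 0.0 + 229.9 = 229.9 kN/m
FS = R / T = 229.9 / 265.9 = 0.865

FS = 0.86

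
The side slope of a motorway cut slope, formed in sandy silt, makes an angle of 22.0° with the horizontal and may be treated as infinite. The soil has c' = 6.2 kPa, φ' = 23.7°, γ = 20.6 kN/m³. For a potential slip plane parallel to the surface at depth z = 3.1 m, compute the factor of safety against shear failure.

For an infinite slope with a slip plane parallel to the surface (no pore pressure): FS = [c' + γz cos²β tanφ'] / [γz sinβ cosβ].
γz = 20.6·3.1 = 63.86 kN/m²
Numerator = 6.2 + 63.86·cos²22.0°·tan23.7° = 6.2 + 63.86·0.8597·0.4390 = 30.299 kPa
Denominator = 63.86·sin22.0°·cos22.0° = 63.86·0.3746·0.9272 = 22.180 kPa
FS = 30.299 / 22.180 = 1.366

FS = 1.37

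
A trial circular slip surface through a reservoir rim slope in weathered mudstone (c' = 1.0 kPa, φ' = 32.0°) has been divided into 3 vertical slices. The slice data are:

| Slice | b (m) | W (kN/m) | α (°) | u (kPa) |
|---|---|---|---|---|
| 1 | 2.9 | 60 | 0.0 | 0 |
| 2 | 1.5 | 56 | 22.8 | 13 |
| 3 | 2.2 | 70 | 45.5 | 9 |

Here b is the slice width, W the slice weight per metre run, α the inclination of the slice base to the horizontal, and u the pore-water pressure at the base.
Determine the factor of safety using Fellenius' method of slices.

Ordinary method of slices: FS = Σ[c'·Δl_i + (W_i cosα_i − u_i·Δl_i)·tanφ'] / Σ W_i sinα_i, with Δl_i = b_i / cosα_i.
Slice 1: Δl = 2.9/cos0.0° = 2.900 m; N'_1 = 60·cos0.0° − 0·2.900 = 60.0; c'Δl = 2.90; W sinα = 0.0
Slice 2: Δl = 1.5/cos22.8° = 1.627 m; N'_2 = 56·cos22.8° − 13·1.627 = 30.5; c'Δl = 1.63; W sinα = 21.7
Slice 3: Δl = 2.2/cos45.5° = 3.139 m; N'_3 = 70·cos45.5° − 9·3.139 = 20.8; c'Δl = 3.14; W sinα = 49.9
Σc'Δl = 7.7 kN/m; ΣN' = 111.3 kN/m; ΣW sinα = 71.6 kN/m
Resisting = 7.7 + 111.3·tan32.0° = 7.7 + 69.5 = 77.2 kN/m
FS = 77.2 / 71.6 = 1.078

FS = 1.08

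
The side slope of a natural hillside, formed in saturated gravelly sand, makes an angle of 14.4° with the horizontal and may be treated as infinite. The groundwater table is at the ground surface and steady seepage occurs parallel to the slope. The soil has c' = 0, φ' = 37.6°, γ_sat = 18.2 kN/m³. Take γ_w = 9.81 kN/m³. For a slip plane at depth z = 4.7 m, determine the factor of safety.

FS = 1.38

With seepage parallel to the slope and the water table at the surface, the effective normal stress on the slip plane uses the buoyant unit weight γ' = γ_sat − γ_w while the driving shear stress uses γ_sat:
FS = [c' + γ' z cos²β tanφ'] / [γ_sat z sinβ cosβ]
(For c' = 0 this reduces to FS = (γ'/γ_sat)·tanφ'/tanβ.)
γ' = 18.2 − 9.81 = 8.39 kN/m³
Numerator = 0.0 + 8.39·4.7·cos²14.4°·tan37.6° = 0.0 + 8.39·4.7·0.9382·0.7701 = 28.489 kPa
Denominator = 18.2·4.7·sin14.4°·cos14.4° = 18.2·4.7·0.2487·0.9686 = 20.605 kPa
FS = 28.489 / 20.605 = 1.383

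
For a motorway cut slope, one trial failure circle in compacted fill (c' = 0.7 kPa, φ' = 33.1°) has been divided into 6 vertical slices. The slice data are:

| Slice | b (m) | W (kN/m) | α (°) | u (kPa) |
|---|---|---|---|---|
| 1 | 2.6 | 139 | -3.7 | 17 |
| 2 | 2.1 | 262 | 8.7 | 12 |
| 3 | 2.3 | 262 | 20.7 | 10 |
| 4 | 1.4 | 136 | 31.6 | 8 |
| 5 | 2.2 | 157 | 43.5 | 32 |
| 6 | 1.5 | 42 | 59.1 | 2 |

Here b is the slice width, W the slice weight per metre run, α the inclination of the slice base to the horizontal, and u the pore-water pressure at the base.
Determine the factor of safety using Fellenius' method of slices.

FS = 1.35

Ordinary method of slices: FS = Σ[c'·Δl_i + (W_i cosα_i − u_i·Δl_i)·tanφ'] / Σ W_i sinα_i, with Δl_i = b_i / cosα_i.
Slice 1: Δl = 2.6/cos(-3.7°) = 2.605 m; N'_1 = 139·cos(-3.7°) − 17·2.605 = 94.4; c'Δl = 1.82; W sinα = -9.0
Slice 2: Δl = 2.1/cos8.7° = 2.124 m; N'_2 = 262·cos8.7° − 12·2.124 = 233.5; c'Δl = 1.49; W sinα = 39.6
Slice 3: Δl = 2.3/cos20.7° = 2.459 m; N'_3 = 262·cos20.7° − 10·2.459 = 220.5; c'Δl = 1.72; W sinα = 92.6
Slice 4: Δl = 1.4/cos31.6° = 1.644 m; N'_4 = 136·cos31.6° − 8·1.644 = 102.7; c'Δl = 1.15; W sinα = 71.3
Slice 5: Δl = 2.2/cos43.5° = 3.033 m; N'_5 = 157·cos43.5° − 32·3.033 = 16.8; c'Δl = 2.12; W sinα = 108.1
Slice 6: Δl = 1.5/cos59.1° = 2.921 m; N'_6 = 42·cos59.1° − 2·2.921 = 15.7; c'Δl = 2.04; W sinα = 36.0
Σc'Δl = 10.4 kN/m; ΣN' = 683.7 kN/m; ΣW sinα = 338.6 kN/m
Resisting = 10.4 + 683.7·tan33.1° = 10.4 + 445.7 = 456.0 kN/m
FS = 456.0 / 338.6 = 1.347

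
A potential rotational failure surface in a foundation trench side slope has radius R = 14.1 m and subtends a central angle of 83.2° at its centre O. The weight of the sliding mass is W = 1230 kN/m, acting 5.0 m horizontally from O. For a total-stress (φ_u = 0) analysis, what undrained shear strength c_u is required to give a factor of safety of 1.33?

c_u = 28.3 kPa

FS = c_u·L_a·R / (W·d), so c_u = FS·W·d / (L_a·R).
Arc length L_a = R·θ = 14.1·(83.2°·π/180) = 14.1·1.4521 = 20.47 m
c_u = 1.33·1230·5.0 / (20.47·14.1) = 8179.5 / 288.69 = 28.33 kPa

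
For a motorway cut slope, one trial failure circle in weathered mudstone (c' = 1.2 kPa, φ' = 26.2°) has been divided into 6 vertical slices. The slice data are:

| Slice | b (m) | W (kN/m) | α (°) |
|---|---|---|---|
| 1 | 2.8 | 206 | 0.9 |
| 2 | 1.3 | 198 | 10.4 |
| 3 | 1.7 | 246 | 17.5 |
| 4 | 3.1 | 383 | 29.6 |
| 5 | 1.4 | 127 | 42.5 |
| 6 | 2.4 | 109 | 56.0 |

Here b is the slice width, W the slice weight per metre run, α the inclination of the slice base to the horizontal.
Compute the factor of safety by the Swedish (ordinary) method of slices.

Ordinary method of slices: FS = Σ[c'·Δl_i + (W_i cosα_i)·tanφ'] / Σ W_i sinα_i, with Δl_i = b_i / cosα_i.
Slice 1: Δl = 2.8/cos0.9° = 2.800 m; N'_1 = 206·cos0.9° = 206.0; c'Δl = 3.36; W sinα = 3.2
Slice 2: Δl = 1.3/cos10.4° = 1.322 m; N'_2 = 198·cos10.4° = 194.7; c'Δl = 1.59; W sinα = 35.7
Slice 3: Δl = 1.7/cos17.5° = 1.782 m; N'_3 = 246·cos17.5° = 234.6; c'Δl = 2.14; W sinα = 74.0
Slice 4: Δl = 3.1/cos29.6° = 3.565 m; N'_4 = 383·cos29.6° = 333.0; c'Δl = 4.28; W sinα = 189.2
Slice 5: Δl = 1.4/cos42.5° = 1.899 m; N'_5 = 127·cos42.5° = 93.6; c'Δl = 2.28; W sinα = 85.8
Slice 6: Δl = 2.4/cos56.0° = 4.292 m; N'_6 = 109·cos56.0° = 61.0; c'Δl = 5.15; W sinα = 90.4
Σc'Δl = 18.8 kN/m; ΣN' = 1122.9 kN/m; ΣW sinα = 478.3 kN/m
Resisting = 18.8 + 1122.9·tan26.2° = 18.8 + 552.6 = 571.3 kN/m
FS = 571.3 / 478.3 = 1.195

FS = 1.19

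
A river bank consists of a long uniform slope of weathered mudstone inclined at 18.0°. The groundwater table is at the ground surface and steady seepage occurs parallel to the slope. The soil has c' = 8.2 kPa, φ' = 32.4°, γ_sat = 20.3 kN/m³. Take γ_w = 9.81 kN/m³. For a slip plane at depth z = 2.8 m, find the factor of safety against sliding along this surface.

FS = 1.50

With seepage parallel to the slope and the water table at the surface, the effective normal stress on the slip plane uses the buoyant unit weight γ' = γ_sat − γ_w while the driving shear stress uses γ_sat:
FS = [c' + γ' z cos²β tanφ'] / [γ_sat z sinβ cosβ]
γ' = 20.3 − 9.81 = 10.49 kN/m³
Numerator = 8.2 + 10.49·2.8·cos²18.0°·tan32.4° = 8.2 + 10.49·2.8·0.9045·0.6346 = 25.060 kPa
Denominator = 20.3·2.8·sin18.0°·cos18.0° = 20.3·2.8·0.3090·0.9511 = 16.705 kPa
FS = 25.060 / 16.705 = 1.500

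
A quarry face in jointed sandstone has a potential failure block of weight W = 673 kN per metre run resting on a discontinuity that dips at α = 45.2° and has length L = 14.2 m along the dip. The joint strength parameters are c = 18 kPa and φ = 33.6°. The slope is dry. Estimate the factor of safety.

Resolving the block weight along and normal to the plane and applying the Mohr–Coulomb strength on the joint:
N' = W cosα = 673·cos45.2° = 474.2 kN/m
Driving force T = W sinα = 673·sin45.2° = 477.5 kN/m
Resisting force R = c·L + N'·tanφ = 18·14.2 + 474.2·tan33.6° = 255.6 + 315.1 = 570.7 kN/m
FS = R / T = 570.7 / 477.5 = 1.195

FS = 1.20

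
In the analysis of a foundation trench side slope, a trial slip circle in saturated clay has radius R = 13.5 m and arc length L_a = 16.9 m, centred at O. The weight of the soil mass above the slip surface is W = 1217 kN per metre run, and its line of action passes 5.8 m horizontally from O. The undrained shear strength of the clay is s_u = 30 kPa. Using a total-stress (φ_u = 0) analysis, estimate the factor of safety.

FS = 0.97

Taking moments about the centre O, the resisting moment is provided by the undrained shear strength acting along the arc:
M_R = s_u·L_a·R = 30·16.90·13.5 = 6844.5 kN·m/m
M_D = W·d = 1217·5.8 = 7058.6 kN·m/m
FS = M_R / M_D = 6844.5 / 7058.6 = 0.970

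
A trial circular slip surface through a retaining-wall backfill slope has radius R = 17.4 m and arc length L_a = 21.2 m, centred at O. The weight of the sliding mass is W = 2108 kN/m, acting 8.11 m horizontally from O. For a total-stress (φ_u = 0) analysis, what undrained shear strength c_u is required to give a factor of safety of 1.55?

c_u = 71.8 kPa

FS = c_u·L_a·R / (W·d), so c_u = FS·W·d / (L_a·R).
c_u = 1.55·2108·8.11 / (21.20·17.4) = 26498.6 / 368.88 = 71.84 kPa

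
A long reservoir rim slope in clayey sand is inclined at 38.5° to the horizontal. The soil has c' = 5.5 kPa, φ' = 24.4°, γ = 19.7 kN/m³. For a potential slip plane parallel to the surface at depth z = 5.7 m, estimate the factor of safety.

FS = 0.67

For an infinite slope with a slip plane parallel to the surface (no pore pressure): FS = [c' + γz cos²β tanφ'] / [γz sinβ cosβ].
γz = 19.7·5.7 = 112.29 kN/m²
Numerator = 5.5 + 112.29·cos²38.5°·tan24.4° = 5.5 + 112.29·0.6125·0.4536 = 36.698 kPa
Denominator = 112.29·sin38.5°·cos38.5° = 112.29·0.6225·0.7826 = 54.706 kPa
FS = 36.698 / 54.706 = 0.671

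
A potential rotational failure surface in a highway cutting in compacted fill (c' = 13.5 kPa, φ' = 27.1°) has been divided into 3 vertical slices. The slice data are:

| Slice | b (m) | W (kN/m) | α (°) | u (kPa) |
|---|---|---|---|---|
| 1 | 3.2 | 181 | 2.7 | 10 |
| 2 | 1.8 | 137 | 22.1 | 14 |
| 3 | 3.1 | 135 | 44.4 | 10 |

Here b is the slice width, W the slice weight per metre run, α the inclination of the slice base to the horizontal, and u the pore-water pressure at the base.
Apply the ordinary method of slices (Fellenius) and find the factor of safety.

FS = 1.83

Ordinary method of slices: FS = Σ[c'·Δl_i + (W_i cosα_i − u_i·Δl_i)·tanφ'] / Σ W_i sinα_i, with Δl_i = b_i / cosα_i.
Slice 1: Δl = 3.2/cos2.7° = 3.204 m; N'_1 = 181·cos2.7° − 10·3.204 = 148.8; c'Δl = 43.25; W sinα = 8.5
Slice 2: Δl = 1.8/cos22.1° = 1.943 m; N'_2 = 137·cos22.1° − 14·1.943 = 99.7; c'Δl = 26.23; W sinα = 51.5
Slice 3: Δl = 3.1/cos44.4° = 4.339 m; N'_3 = 135·cos44.4° − 10·4.339 = 53.1; c'Δl = 58.57; W sinα = 94.5
Σc'Δl = 128.0 kN/m; ΣN' = 301.6 kN/m; ΣW sinα = 154.5 kN/m
Resisting = 128.0 + 301.6·tan27.1° = 128.0 + 154.3 = 282.4 kN/m
FS = 282.4 / 154.5 = 1.827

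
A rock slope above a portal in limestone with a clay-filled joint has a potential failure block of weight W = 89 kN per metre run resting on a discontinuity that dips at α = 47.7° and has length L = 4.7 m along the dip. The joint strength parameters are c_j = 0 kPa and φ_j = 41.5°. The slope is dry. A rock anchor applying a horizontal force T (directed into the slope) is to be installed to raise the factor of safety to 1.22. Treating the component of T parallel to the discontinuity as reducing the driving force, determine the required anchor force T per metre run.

Resolving forces along and normal to the sliding plane, with the horizontal anchor force T adding T·sinα to the effective normal force and T·cosα acting up the plane against the driving force:
FS = [c_jL + (W cosα + T sinα) tanφ_j] / [W sinα − T cosα]
Without the anchor: N' = 59.9 kN/m, driving T_d = 65.8 kN/m, resisting R = 0·4.7 + 59.9·tan41.5° = 53.0 kN/m, FS = 0.81.
Setting FS = 1.22 and solving for T:
1.22·(65.8 − T cos47.7°) = 53.0 + T sin47.7°·tan41.5°
T·(sin47.7°·tan41.5° + 1.22·cos47.7°) = 1.22·65.8 − 53.0
T·(0.7396·0.8847 + 1.22·0.6730) = 80.3 − 53.0 = 27.3
T·1.4754 = 27.3
T = 18.5 kN/m

T = 19 kN/m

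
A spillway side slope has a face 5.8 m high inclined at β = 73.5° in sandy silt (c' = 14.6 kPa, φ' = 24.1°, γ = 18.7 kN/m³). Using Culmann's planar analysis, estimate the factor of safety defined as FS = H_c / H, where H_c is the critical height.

H_c = (4c'/γ) · sinβ cosφ' / [1 − cos(β − φ')]
    = (4·14.6/18.7) · sin73.5°·cos24.1° / [1 − cos49.4°]
    = 3.123 · 0.8752 / 0.3492 = 7.83 m
FS = H_c / H = 7.83 / 5.8 = 1.349

FS = 1.35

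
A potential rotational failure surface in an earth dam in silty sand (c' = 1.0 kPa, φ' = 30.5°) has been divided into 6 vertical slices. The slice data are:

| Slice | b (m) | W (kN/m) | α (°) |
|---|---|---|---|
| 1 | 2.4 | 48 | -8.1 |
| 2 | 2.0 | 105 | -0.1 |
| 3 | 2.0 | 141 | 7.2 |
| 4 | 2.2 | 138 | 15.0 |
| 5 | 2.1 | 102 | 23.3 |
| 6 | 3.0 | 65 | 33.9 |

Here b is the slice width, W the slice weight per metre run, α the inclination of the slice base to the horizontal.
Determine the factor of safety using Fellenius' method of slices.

Ordinary method of slices: FS = Σ[c'·Δl_i + (W_i cosα_i)·tanφ'] / Σ W_i sinα_i, with Δl_i = b_i / cosα_i.
Slice 1: Δl = 2.4/cos(-8.1°) = 2.424 m; N'_1 = 48·cos(-8.1°) = 47.5; c'Δl = 2.42; W sinα = -6.8
Slice 2: Δl = 2.0/cos(-0.1°) = 2.000 m; N'_2 = 105·cos(-0.1°) = 105.0; c'Δl = 2.00; W sinα = -0.2
Slice 3: Δl = 2.0/cos7.2° = 2.016 m; N'_3 = 141·cos7.2° = 139.9; c'Δl = 2.02; W sinα = 17.7
Slice 4: Δl = 2.2/cos15.0° = 2.278 m; N'_4 = 138·cos15.0° = 133.3; c'Δl = 2.28; W sinα = 35.7
Slice 5: Δl = 2.1/cos23.3° = 2.286 m; N'_5 = 102·cos23.3° = 93.7; c'Δl = 2.29; W sinα = 40.3
Slice 6: Δl = 3.0/cos33.9° = 3.614 m; N'_6 = 65·cos33.9° = 54.0; c'Δl = 3.61; W sinα = 36.3
Σc'Δl = 14.6 kN/m; ΣN' = 573.3 kN/m; ΣW sinα = 123.0 kN/m
Resisting = 14.6 + 573.3·tan30.5° = 14.6 + 337.7 = 352.3 kN/m
FS = 352.3 / 123.0 = 2.864

FS = 2.86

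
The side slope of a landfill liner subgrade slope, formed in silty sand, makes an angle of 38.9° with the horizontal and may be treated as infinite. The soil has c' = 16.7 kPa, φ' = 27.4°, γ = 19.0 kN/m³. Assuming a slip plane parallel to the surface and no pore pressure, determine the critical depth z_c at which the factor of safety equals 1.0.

Setting FS = 1.00 in FS = [c' + γz cos²β tanφ'] / [γz sinβ cosβ] and solving for z:
z = c' / [γ cosβ (FS·sinβ − cosβ·tanφ')]
  = 16.7 / [19.0·cos38.9°·(1.00·sin38.9° − cos38.9°·tan27.4°)]
  = 16.7 / [19.0·0.7782·(1.00·0.6280 − 0.7782·0.5184)]
  = 16.7 / 3.3205 = 5.029 m

z_c = 5.03 m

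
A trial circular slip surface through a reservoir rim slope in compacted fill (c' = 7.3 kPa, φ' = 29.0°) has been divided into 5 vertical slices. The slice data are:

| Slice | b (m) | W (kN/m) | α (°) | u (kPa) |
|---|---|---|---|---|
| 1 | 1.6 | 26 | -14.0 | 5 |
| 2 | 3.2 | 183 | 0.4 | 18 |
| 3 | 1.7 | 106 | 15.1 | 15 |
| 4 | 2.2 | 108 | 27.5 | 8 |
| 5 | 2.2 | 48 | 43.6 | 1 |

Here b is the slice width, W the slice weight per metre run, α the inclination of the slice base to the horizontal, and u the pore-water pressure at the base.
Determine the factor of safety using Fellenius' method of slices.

Ordinary method of slices: FS = Σ[c'·Δl_i + (W_i cosα_i − u_i·Δl_i)·tanφ'] / Σ W_i sinα_i, with Δl_i = b_i / cosα_i.
Slice 1: Δl = 1.6/cos(-14.0°) = 1.649 m; N'_1 = 26·cos(-14.0°) − 5·1.649 = 17.0; c'Δl = 12.04; W sinα = -6.3
Slice 2: Δl = 3.2/cos0.4° = 3.200 m; N'_2 = 183·cos0.4° − 18·3.200 = 125.4; c'Δl = 23.36; W sinα = 1.3
Slice 3: Δl = 1.7/cos15.1° = 1.761 m; N'_3 = 106·cos15.1° − 15·1.761 = 75.9; c'Δl = 12.85; W sinα = 27.6
Slice 4: Δl = 2.2/cos27.5° = 2.480 m; N'_4 = 108·cos27.5° − 8·2.480 = 76.0; c'Δl = 18.11; W sinα = 49.9
Slice 5: Δl = 2.2/cos43.6° = 3.038 m; N'_5 = 48·cos43.6° − 1·3.038 = 31.7; c'Δl = 22.18; W sinα = 33.1
Σc'Δl = 88.5 kN/m; ΣN' = 326.0 kN/m; ΣW sinα = 105.6 kN/m
Resisting = 88.5 + 326.0·tan29.0° = 88.5 + 180.7 = 269.2 kN/m
FS = 269.2 / 105.6 = 2.550

FS = 2.55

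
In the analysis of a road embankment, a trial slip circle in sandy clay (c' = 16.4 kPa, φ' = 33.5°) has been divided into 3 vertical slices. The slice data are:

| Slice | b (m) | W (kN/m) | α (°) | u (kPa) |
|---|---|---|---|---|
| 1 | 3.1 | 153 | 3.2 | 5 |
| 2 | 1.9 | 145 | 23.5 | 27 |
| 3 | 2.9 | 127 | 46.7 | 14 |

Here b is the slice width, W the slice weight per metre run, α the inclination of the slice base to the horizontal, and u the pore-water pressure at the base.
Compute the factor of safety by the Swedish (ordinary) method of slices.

FS = 1.98

Ordinary method of slices: FS = Σ[c'·Δl_i + (W_i cosα_i − u_i·Δl_i)·tanφ'] / Σ W_i sinα_i, with Δl_i = b_i / cosα_i.
Slice 1: Δl = 3.1/cos3.2° = 3.105 m; N'_1 = 153·cos3.2° − 5·3.105 = 137.2; c'Δl = 50.92; W sinα = 8.5
Slice 2: Δl = 1.9/cos23.5° = 2.072 m; N'_2 = 145·cos23.5° − 27·2.072 = 77.0; c'Δl = 33.98; W sinα = 57.8
Slice 3: Δl = 2.9/cos46.7° = 4.229 m; N'_3 = 127·cos46.7° − 14·4.229 = 27.9; c'Δl = 69.35; W sinα = 92.4
Σc'Δl = 154.2 kN/m; ΣN' = 242.2 kN/m; ΣW sinα = 158.8 kN/m
Resisting = 154.2 + 242.2·tan33.5° = 154.2 + 160.3 = 314.5 kN/m
FS = 314.5 / 158.8 = 1.981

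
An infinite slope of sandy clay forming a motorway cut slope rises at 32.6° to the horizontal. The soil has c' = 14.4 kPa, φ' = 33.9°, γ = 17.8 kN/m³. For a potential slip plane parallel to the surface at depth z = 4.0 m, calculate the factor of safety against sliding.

FS = 1.50

For an infinite slope with a slip plane parallel to the surface (no pore pressure): FS = [c' + γz cos²β tanφ'] / [γz sinβ cosβ].
γz = 17.8·4.0 = 71.20 kN/m²
Numerator = 14.4 + 71.20·cos²32.6°·tan33.9° = 14.4 + 71.20·0.7097·0.6720 = 48.356 kPa
Denominator = 71.20·sin32.6°·cos32.6° = 71.20·0.5388·0.8425 = 32.317 kPa
FS = 48.356 / 32.317 = 1.496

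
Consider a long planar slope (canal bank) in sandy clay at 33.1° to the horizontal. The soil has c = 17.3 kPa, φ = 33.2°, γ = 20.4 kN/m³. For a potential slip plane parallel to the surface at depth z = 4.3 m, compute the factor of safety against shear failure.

For an infinite slope with a slip plane parallel to the surface (no pore pressure): FS = [c + γz cos²β tanφ] / [γz sinβ cosβ].
γz = 20.4·4.3 = 87.72 kN/m²
Numerator = 17.3 + 87.72·cos²33.1°·tan33.2° = 17.3 + 87.72·0.7018·0.6544 = 57.583 kPa
Denominator = 87.72·sin33.1°·cos33.1° = 87.72·0.5461·0.8377 = 40.130 kPa
FS = 57.583 / 40.130 = 1.435

FS = 1.43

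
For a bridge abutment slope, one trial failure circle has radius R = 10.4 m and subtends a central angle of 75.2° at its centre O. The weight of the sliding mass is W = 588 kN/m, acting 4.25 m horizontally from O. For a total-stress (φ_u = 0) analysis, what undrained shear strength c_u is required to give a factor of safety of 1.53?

c_u = 26.9 kPa

FS = c_u·L_a·R / (W·d), so c_u = FS·W·d / (L_a·R).
Arc length L_a = R·θ = 10.4·(75.2°·π/180) = 10.4·1.3125 = 13.65 m
c_u = 1.53·588·4.25 / (13.65·10.4) = 3823.5 / 141.96 = 26.93 kPa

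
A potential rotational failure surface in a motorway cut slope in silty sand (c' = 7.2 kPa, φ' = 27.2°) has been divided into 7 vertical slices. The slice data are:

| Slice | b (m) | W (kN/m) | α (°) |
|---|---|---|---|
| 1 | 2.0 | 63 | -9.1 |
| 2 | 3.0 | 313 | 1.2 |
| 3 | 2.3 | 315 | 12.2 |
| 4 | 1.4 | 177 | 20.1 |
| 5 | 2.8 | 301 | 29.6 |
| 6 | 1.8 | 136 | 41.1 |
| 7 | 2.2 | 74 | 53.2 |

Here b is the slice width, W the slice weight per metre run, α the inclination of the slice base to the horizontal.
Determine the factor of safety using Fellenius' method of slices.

FS = 1.84

Ordinary method of slices: FS = Σ[c'·Δl_i + (W_i cosα_i)·tanφ'] / Σ W_i sinα_i, with Δl_i = b_i / cosα_i.
Slice 1: Δl = 2.0/cos(-9.1°) = 2.025 m; N'_1 = 63·cos(-9.1°) = 62.2; c'Δl = 14.58; W sinα = -10.0
Slice 2: Δl = 3.0/cos1.2° = 3.001 m; N'_2 = 313·cos1.2° = 312.9; c'Δl = 21.60; W sinα = 6.6
Slice 3: Δl = 2.3/cos12.2° = 2.353 m; N'_3 = 315·cos12.2° = 307.9; c'Δl = 16.94; W sinα = 66.6
Slice 4: Δl = 1.4/cos20.1° = 1.491 m; N'_4 = 177·cos20.1° = 166.2; c'Δl = 10.73; W sinα = 60.8
Slice 5: Δl = 2.8/cos29.6° = 3.220 m; N'_5 = 301·cos29.6° = 261.7; c'Δl = 23.19; W sinα = 148.7
Slice 6: Δl = 1.8/cos41.1° = 2.389 m; N'_6 = 136·cos41.1° = 102.5; c'Δl = 17.20; W sinα = 89.4
Slice 7: Δl = 2.2/cos53.2° = 3.673 m; N'_7 = 74·cos53.2° = 44.3; c'Δl = 26.44; W sinα = 59.3
Σc'Δl = 130.7 kN/m; ΣN' = 1257.8 kN/m; ΣW sinα = 421.3 kN/m
Resisting = 130.7 + 1257.8·tan27.2° = 130.7 + 646.4 = 777.1 kN/m
FS = 777.1 / 421.3 = 1.844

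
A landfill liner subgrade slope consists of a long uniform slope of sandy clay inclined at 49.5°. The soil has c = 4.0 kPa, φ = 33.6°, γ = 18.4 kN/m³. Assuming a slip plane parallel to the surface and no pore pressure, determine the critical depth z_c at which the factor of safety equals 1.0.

Setting FS = 1.00 in FS = [c + γz cos²β tanφ] / [γz sinβ cosβ] and solving for z:
z = c / [γ cosβ (FS·sinβ − cosβ·tanφ)]
  = 4.0 / [18.4·cos49.5°·(1.00·sin49.5° − cos49.5°·tan33.6°)]
  = 4.0 / [18.4·0.6494·(1.00·0.7604 − 0.6494·0.6644)]
  = 4.0 / 3.9305 = 1.018 m

z_c = 1.02 m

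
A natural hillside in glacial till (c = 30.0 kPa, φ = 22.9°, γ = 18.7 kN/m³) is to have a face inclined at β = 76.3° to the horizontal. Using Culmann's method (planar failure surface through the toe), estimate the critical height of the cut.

H_c = 14.22 m

Culmann's analysis gives the critical failure plane at α_cr = (β + φ)/2 = (76.3 + 22.9)/2 = 49.6°, and the critical height
H_c = (4c/γ) · sinβ cosφ / [1 − cos(β − φ)]
    = (4·30.0/18.7) · sin76.3°·cos22.9° / [1 − cos(53.4°)]
    = 6.417 · 0.9715·0.9212 / [1 − 0.5962]
    = 6.417 · 0.8950 / 0.4038
    = 14.22 m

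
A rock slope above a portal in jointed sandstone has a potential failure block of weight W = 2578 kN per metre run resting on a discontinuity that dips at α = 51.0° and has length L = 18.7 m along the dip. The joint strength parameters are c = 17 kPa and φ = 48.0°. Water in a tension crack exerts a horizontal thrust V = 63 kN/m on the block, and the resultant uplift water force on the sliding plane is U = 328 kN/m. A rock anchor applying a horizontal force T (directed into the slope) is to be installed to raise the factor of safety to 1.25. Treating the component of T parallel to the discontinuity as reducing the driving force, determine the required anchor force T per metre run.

Resolving forces along and normal to the sliding plane, with the horizontal anchor force T adding T·sinα to the effective normal force and T·cosα acting up the plane against the driving force:
FS = [cL + (W cosα − U − V sinα + T sinα) tanφ] / [W sinα + V cosα − T cosα]
Without the anchor: N' = 1245.4 kN/m, driving T_d = 2043.1 kN/m, resisting R = 17·18.7 + 1245.4·tan48.0° = 1701.1 kN/m, FS = 0.83.
Setting FS = 1.25 and solving for T:
1.25·(2043.1 − T cos51.0°) = 1701.1 + T sin51.0°·tan48.0°
T·(sin51.0°·tan48.0° + 1.25·cos51.0°) = 1.25·2043.1 − 1701.1
T·(0.7771·1.1106 + 1.25·0.6293) = 2553.9 − 1701.1 = 852.8
T·1.6498 = 852.8
T = 516.9 kN/m

T = 517 kN/m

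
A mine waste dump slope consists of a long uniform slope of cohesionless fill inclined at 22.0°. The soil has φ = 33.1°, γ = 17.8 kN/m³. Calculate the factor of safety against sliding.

For a dry cohesionless infinite slope the factor of safety is FS = tanφ / tanβ.
FS = tan33.1° / tan22.0° = 0.6519 / 0.4040 = 1.613

FS = 1.61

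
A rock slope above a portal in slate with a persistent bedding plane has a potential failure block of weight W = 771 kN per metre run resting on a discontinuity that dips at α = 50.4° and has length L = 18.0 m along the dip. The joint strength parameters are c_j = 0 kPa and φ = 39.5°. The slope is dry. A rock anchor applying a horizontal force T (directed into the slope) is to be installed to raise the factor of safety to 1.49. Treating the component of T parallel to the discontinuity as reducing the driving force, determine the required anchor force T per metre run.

T = 303 kN/m

Resolving forces along and normal to the sliding plane, with the horizontal anchor force T adding T·sinα to the effective normal force and T·cosα acting up the plane against the driving force:
FS = [c_jL + (W cosα + T sinα) tanφ] / [W sinα − T cosα]
Without the anchor: N' = 491.5 kN/m, driving T_d = 594.1 kN/m, resisting R = 0·18.0 + 491.5·tan39.5° = 405.1 kN/m, FS = 0.68.
Setting FS = 1.49 and solving for T:
1.49·(594.1 − T cos50.4°) = 405.1 + T sin50.4°·tan39.5°
T·(sin50.4°·tan39.5° + 1.49·cos50.4°) = 1.49·594.1 − 405.1
T·(0.7705·0.8243 + 1.49·0.6374) = 885.2 − 405.1 = 480.0
T·1.5849 = 480.0
T = 302.9 kN/m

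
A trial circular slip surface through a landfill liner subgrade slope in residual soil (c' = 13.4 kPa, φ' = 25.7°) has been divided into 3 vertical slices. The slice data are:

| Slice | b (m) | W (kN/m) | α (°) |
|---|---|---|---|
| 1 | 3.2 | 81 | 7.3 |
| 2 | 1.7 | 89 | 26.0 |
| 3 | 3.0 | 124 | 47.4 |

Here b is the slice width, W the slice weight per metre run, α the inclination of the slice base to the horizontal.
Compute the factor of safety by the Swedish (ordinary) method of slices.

FS = 1.75

Ordinary method of slices: FS = Σ[c'·Δl_i + (W_i cosα_i)·tanφ'] / Σ W_i sinα_i, with Δl_i = b_i / cosα_i.
Slice 1: Δl = 3.2/cos7.3° = 3.226 m; N'_1 = 81·cos7.3° = 80.3; c'Δl = 43.23; W sinα = 10.3
Slice 2: Δl = 1.7/cos26.0° = 1.891 m; N'_2 = 89·cos26.0° = 80.0; c'Δl = 25.35; W sinα = 39.0
Slice 3: Δl = 3.0/cos47.4° = 4.432 m; N'_3 = 124·cos47.4° = 83.9; c'Δl = 59.39; W sinα = 91.3
Σc'Δl = 128.0 kN/m; ΣN' = 244.3 kN/m; ΣW sinα = 140.6 kN/m
Resisting = 128.0 + 244.3·tan25.7° = 128.0 + 117.6 = 245.5 kN/m
FS = 245.5 / 140.6 = 1.746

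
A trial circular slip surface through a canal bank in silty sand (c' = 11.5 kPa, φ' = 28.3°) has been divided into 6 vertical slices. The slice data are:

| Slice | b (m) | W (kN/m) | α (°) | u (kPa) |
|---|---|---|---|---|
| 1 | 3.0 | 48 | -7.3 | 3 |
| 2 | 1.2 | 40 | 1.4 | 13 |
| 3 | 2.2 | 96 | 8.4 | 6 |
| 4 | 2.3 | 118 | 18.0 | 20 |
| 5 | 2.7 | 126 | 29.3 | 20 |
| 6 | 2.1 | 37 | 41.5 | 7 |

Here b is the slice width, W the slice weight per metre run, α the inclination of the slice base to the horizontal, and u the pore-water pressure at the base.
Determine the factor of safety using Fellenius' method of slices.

Ordinary method of slices: FS = Σ[c'·Δl_i + (W_i cosα_i − u_i·Δl_i)·tanφ'] / Σ W_i sinα_i, with Δl_i = b_i / cosα_i.
Slice 1: Δl = 3.0/cos(-7.3°) = 3.025 m; N'_1 = 48·cos(-7.3°) − 3·3.025 = 38.5; c'Δl = 34.78; W sinα = -6.1
Slice 2: Δl = 1.2/cos1.4° = 1.200 m; N'_2 = 40·cos1.4° − 13·1.200 = 24.4; c'Δl = 13.80; W sinα = 1.0
Slice 3: Δl = 2.2/cos8.4° = 2.224 m; N'_3 = 96·cos8.4° − 6·2.224 = 81.6; c'Δl = 25.57; W sinα = 14.0
Slice 4: Δl = 2.3/cos18.0° = 2.418 m; N'_4 = 118·cos18.0° − 20·2.418 = 63.9; c'Δl = 27.81; W sinα = 36.5
Slice 5: Δl = 2.7/cos29.3° = 3.096 m; N'_5 = 126·cos29.3° − 20·3.096 = 48.0; c'Δl = 35.60; W sinα = 61.7
Slice 6: Δl = 2.1/cos41.5° = 2.804 m; N'_6 = 37·cos41.5° − 7·2.804 = 8.1; c'Δl = 32.24; W sinα = 24.5
Σc'Δl = 169.8 kN/m; ΣN' = 264.4 kN/m; ΣW sinα = 131.5 kN/m
Resisting = 169.8 + 264.4·tan28.3° = 169.8 + 142.4 = 312.2 kN/m
FS = 312.2 / 131.5 = 2.373

FS = 2.37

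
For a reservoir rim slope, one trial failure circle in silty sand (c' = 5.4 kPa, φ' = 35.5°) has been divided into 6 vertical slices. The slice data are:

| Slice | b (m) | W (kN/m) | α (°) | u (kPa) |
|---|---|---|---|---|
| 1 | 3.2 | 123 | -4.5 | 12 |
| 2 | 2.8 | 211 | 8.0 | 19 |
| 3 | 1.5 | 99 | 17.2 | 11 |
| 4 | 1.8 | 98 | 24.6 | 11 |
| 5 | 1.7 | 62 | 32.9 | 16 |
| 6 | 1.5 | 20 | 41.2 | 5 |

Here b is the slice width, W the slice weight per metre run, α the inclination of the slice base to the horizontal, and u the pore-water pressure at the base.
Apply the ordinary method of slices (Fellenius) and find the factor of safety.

FS = 2.67

Ordinary method of slices: FS = Σ[c'·Δl_i + (W_i cosα_i − u_i·Δl_i)·tanφ'] / Σ W_i sinα_i, with Δl_i = b_i / cosα_i.
Slice 1: Δl = 3.2/cos(-4.5°) = 3.210 m; N'_1 = 123·cos(-4.5°) − 12·3.210 = 84.1; c'Δl = 17.33; W sinα = -9.7
Slice 2: Δl = 2.8/cos8.0° = 2.828 m; N'_2 = 211·cos8.0° − 19·2.828 = 155.2; c'Δl = 15.27; W sinα = 29.4
Slice 3: Δl = 1.5/cos17.2° = 1.570 m; N'_3 = 99·cos17.2° − 11·1.570 = 77.3; c'Δl = 8.48; W sinα = 29.3
Slice 4: Δl = 1.8/cos24.6° = 1.980 m; N'_4 = 98·cos24.6° − 11·1.980 = 67.3; c'Δl = 10.69; W sinα = 40.8
Slice 5: Δl = 1.7/cos32.9° = 2.025 m; N'_5 = 62·cos32.9° − 16·2.025 = 19.7; c'Δl = 10.93; W sinα = 33.7
Slice 6: Δl = 1.5/cos41.2° = 1.994 m; N'_6 = 20·cos41.2° − 5·1.994 = 5.1; c'Δl = 10.77; W sinα = 13.2
Σc'Δl = 73.5 kN/m; ΣN' = 408.7 kN/m; ΣW sinα = 136.6 kN/m
Resisting = 73.5 + 408.7·tan35.5° = 73.5 + 291.5 = 365.0 kN/m
FS = 365.0 / 136.6 = 2.671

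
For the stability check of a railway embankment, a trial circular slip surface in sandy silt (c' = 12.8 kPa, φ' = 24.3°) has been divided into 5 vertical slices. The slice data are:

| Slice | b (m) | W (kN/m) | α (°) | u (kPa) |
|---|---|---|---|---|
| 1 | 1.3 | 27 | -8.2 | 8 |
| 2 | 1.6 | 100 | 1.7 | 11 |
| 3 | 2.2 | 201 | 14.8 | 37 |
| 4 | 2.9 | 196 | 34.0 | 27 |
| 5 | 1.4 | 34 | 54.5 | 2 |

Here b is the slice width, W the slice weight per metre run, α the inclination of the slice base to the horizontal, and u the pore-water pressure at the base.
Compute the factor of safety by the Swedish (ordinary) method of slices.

FS = 1.46

Ordinary method of slices: FS = Σ[c'·Δl_i + (W_i cosα_i − u_i·Δl_i)·tanφ'] / Σ W_i sinα_i, with Δl_i = b_i / cosα_i.
Slice 1: Δl = 1.3/cos(-8.2°) = 1.313 m; N'_1 = 27·cos(-8.2°) − 8·1.313 = 16.2; c'Δl = 16.81; W sinα = -3.9
Slice 2: Δl = 1.6/cos1.7° = 1.601 m; N'_2 = 100·cos1.7° − 11·1.601 = 82.3; c'Δl = 20.49; W sinα = 3.0
Slice 3: Δl = 2.2/cos14.8° = 2.275 m; N'_3 = 201·cos14.8° − 37·2.275 = 110.1; c'Δl = 29.13; W sinα = 51.3
Slice 4: Δl = 2.9/cos34.0° = 3.498 m; N'_4 = 196·cos34.0° − 27·3.498 = 68.0; c'Δl = 44.77; W sinα = 109.6
Slice 5: Δl = 1.4/cos54.5° = 2.411 m; N'_5 = 34·cos54.5° − 2·2.411 = 14.9; c'Δl = 30.86; W sinα = 27.7
Σc'Δl = 142.1 kN/m; ΣN' = 291.7 kN/m; ΣW sinα = 187.7 kN/m
Resisting = 142.1 + 291.7·tan24.3° = 142.1 + 131.7 = 273.8 kN/m
FS = 273.8 / 187.7 = 1.458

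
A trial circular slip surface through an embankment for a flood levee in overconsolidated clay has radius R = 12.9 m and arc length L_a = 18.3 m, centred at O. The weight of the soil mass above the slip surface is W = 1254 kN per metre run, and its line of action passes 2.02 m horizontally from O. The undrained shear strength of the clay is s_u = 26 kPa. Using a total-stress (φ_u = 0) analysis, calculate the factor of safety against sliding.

FS = 2.42

Taking moments about the centre O, the resisting moment is provided by the undrained shear strength acting along the arc:
M_R = s_u·L_a·R = 26·18.30·12.9 = 6137.8 kN·m/m
M_D = W·d = 1254·2.02 = 2533.1 kN·m/m
FS = M_R / M_D = 6137.8 / 2533.1 = 2.423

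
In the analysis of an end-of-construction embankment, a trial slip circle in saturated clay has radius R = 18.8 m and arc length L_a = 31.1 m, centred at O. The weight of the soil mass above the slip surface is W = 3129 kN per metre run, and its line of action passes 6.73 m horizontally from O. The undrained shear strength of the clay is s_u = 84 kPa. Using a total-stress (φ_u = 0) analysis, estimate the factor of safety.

Taking moments about the centre O, the resisting moment is provided by the undrained shear strength acting along the arc:
M_R = s_u·L_a·R = 84·31.10·18.8 = 49113.1 kN·m/m
M_D = W·d = 3129·6.73 = 21058.2 kN·m/m
FS = M_R / M_D = 49113.1 / 21058.2 = 2.332

FS = 2.33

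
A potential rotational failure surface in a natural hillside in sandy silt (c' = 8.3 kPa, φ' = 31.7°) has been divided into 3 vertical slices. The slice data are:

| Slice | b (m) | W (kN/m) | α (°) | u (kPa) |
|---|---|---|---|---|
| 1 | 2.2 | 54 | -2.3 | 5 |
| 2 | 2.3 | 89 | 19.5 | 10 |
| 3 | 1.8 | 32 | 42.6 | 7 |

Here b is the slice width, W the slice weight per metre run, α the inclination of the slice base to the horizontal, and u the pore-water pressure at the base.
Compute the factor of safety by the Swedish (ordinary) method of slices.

Ordinary method of slices: FS = Σ[c'·Δl_i + (W_i cosα_i − u_i·Δl_i)·tanφ'] / Σ W_i sinα_i, with Δl_i = b_i / cosα_i.
Slice 1: Δl = 2.2/cos(-2.3°) = 2.202 m; N'_1 = 54·cos(-2.3°) − 5·2.202 = 42.9; c'Δl = 18.27; W sinα = -2.2
Slice 2: Δl = 2.3/cos19.5° = 2.440 m; N'_2 = 89·cos19.5° − 10·2.440 = 59.5; c'Δl = 20.25; W sinα = 29.7
Slice 3: Δl = 1.8/cos42.6° = 2.445 m; N'_3 = 32·cos42.6° − 7·2.445 = 6.4; c'Δl = 20.30; W sinα = 21.7
Σc'Δl = 58.8 kN/m; ΣN' = 108.9 kN/m; ΣW sinα = 49.2 kN/m
Resisting = 58.8 + 108.9·tan31.7° = 58.8 + 67.2 = 126.1 kN/m
FS = 126.1 / 49.2 = 2.562

FS = 2.56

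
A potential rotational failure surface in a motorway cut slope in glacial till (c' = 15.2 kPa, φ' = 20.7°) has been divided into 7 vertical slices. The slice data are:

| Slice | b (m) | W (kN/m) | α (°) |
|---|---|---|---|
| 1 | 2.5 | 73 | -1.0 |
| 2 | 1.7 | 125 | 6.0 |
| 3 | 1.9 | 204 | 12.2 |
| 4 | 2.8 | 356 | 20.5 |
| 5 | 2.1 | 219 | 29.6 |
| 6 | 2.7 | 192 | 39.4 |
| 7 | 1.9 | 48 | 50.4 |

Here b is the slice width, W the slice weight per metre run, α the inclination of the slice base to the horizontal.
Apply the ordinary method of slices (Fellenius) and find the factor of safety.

Ordinary method of slices: FS = Σ[c'·Δl_i + (W_i cosα_i)·tanφ'] / Σ W_i sinα_i, with Δl_i = b_i / cosα_i.
Slice 1: Δl = 2.5/cos(-1.0°) = 2.500 m; N'_1 = 73·cos(-1.0°) = 73.0; c'Δl = 38.01; W sinα = -1.3
Slice 2: Δl = 1.7/cos6.0° = 1.709 m; N'_2 = 125·cos6.0° = 124.3; c'Δl = 25.98; W sinα = 13.1
Slice 3: Δl = 1.9/cos12.2° = 1.944 m; N'_3 = 204·cos12.2° = 199.4; c'Δl = 29.55; W sinα = 43.1
Slice 4: Δl = 2.8/cos20.5° = 2.989 m; N'_4 = 356·cos20.5° = 333.5; c'Δl = 45.44; W sinα = 124.7
Slice 5: Δl = 2.1/cos29.6° = 2.415 m; N'_5 = 219·cos29.6° = 190.4; c'Δl = 36.71; W sinα = 108.2
Slice 6: Δl = 2.7/cos39.4° = 3.494 m; N'_6 = 192·cos39.4° = 148.4; c'Δl = 53.11; W sinα = 121.9
Slice 7: Δl = 1.9/cos50.4° = 2.981 m; N'_7 = 48·cos50.4° = 30.6; c'Δl = 45.31; W sinα = 37.0
Σc'Δl = 274.1 kN/m; ΣN' = 1099.5 kN/m; ΣW sinα = 446.6 kN/m
Resisting = 274.1 + 1099.5·tan20.7° = 274.1 + 415.5 = 689.6 kN/m
FS = 689.6 / 446.6 = 1.544

FS = 1.54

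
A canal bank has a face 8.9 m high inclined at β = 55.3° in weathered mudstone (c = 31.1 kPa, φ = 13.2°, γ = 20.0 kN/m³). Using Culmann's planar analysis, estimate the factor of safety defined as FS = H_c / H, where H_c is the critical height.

FS = 2.17

H_c = (4c/γ) · sinβ cosφ / [1 − cos(β − φ)]
    = (4·31.1/20.0) · sin55.3°·cos13.2° / [1 − cos42.1°]
    = 6.220 · 0.8004 / 0.2580 = 19.30 m
FS = H_c / H = 19.30 / 8.9 = 2.168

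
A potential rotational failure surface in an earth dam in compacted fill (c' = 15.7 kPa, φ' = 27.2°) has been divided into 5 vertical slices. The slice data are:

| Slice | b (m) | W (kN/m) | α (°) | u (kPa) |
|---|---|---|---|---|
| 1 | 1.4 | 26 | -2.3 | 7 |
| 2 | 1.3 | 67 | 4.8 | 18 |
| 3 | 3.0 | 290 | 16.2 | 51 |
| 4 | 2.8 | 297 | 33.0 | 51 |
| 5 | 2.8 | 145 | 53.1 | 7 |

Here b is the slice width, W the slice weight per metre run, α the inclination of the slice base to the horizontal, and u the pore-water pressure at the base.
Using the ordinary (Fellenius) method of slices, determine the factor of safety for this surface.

Ordinary method of slices: FS = Σ[c'·Δl_i + (W_i cosα_i − u_i·Δl_i)·tanφ'] / Σ W_i sinα_i, with Δl_i = b_i / cosα_i.
Slice 1: Δl = 1.4/cos(-2.3°) = 1.401 m; N'_1 = 26·cos(-2.3°) − 7·1.401 = 16.2; c'Δl = 22.00; W sinα = -1.0
Slice 2: Δl = 1.3/cos4.8° = 1.305 m; N'_2 = 67·cos4.8° − 18·1.305 = 43.3; c'Δl = 20.48; W sinα = 5.6
Slice 3: Δl = 3.0/cos16.2° = 3.124 m; N'_3 = 290·cos16.2° − 51·3.124 = 119.2; c'Δl = 49.05; W sinα = 80.9
Slice 4: Δl = 2.8/cos33.0° = 3.339 m; N'_4 = 297·cos33.0° − 51·3.339 = 78.8; c'Δl = 52.42; W sinα = 161.8
Slice 5: Δl = 2.8/cos53.1° = 4.663 m; N'_5 = 145·cos53.1° − 7·4.663 = 54.4; c'Δl = 73.22; W sinα = 116.0
Σc'Δl = 217.2 kN/m; ΣN' = 311.8 kN/m; ΣW sinα = 363.2 kN/m
Resisting = 217.2 + 311.8·tan27.2° = 217.2 + 160.3 = 377.4 kN/m
FS = 377.4 / 363.2 = 1.039

FS = 1.04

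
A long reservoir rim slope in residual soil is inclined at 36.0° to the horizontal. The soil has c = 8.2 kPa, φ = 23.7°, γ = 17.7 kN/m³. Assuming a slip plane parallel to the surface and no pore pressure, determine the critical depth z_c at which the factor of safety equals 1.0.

z_c = 2.46 m

Setting FS = 1.00 in FS = [c + γz cos²β tanφ] / [γz sinβ cosβ] and solving for z:
z = c / [γ cosβ (FS·sinβ − cosβ·tanφ)]
  = 8.2 / [17.7·cos36.0°·(1.00·sin36.0° − cos36.0°·tan23.7°)]
  = 8.2 / [17.7·0.8090·(1.00·0.5878 − 0.8090·0.4390)]
  = 8.2 / 3.3315 = 2.461 m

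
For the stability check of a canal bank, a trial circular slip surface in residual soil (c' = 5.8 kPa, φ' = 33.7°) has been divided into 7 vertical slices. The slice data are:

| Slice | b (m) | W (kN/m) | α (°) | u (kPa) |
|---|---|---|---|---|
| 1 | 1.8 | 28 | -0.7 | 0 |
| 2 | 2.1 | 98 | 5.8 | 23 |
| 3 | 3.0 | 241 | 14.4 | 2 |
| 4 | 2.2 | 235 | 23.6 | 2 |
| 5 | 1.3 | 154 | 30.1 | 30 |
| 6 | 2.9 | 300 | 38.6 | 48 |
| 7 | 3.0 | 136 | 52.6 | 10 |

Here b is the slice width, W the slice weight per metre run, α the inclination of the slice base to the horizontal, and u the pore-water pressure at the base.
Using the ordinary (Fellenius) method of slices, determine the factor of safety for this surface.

FS = 1.07

Ordinary method of slices: FS = Σ[c'·Δl_i + (W_i cosα_i − u_i·Δl_i)·tanφ'] / Σ W_i sinα_i, with Δl_i = b_i / cosα_i.
Slice 1: Δl = 1.8/cos(-0.7°) = 1.800 m; N'_1 = 28·cos(-0.7°) − 0·1.800 = 28.0; c'Δl = 10.44; W sinα = -0.3
Slice 2: Δl = 2.1/cos5.8° = 2.111 m; N'_2 = 98·cos5.8° − 23·2.111 = 48.9; c'Δl = 12.24; W sinα = 9.9
Slice 3: Δl = 3.0/cos14.4° = 3.097 m; N'_3 = 241·cos14.4° − 2·3.097 = 227.2; c'Δl = 17.96; W sinα = 59.9
Slice 4: Δl = 2.2/cos23.6° = 2.401 m; N'_4 = 235·cos23.6° − 2·2.401 = 210.5; c'Δl = 13.92; W sinα = 94.1
Slice 5: Δl = 1.3/cos30.1° = 1.503 m; N'_5 = 154·cos30.1° − 30·1.503 = 88.2; c'Δl = 8.72; W sinα = 77.2
Slice 6: Δl = 2.9/cos38.6° = 3.711 m; N'_6 = 300·cos38.6° − 48·3.711 = 56.3; c'Δl = 21.52; W sinα = 187.2
Slice 7: Δl = 3.0/cos52.6° = 4.939 m; N'_7 = 136·cos52.6° − 10·4.939 = 33.2; c'Δl = 28.65; W sinα = 108.0
Σc'Δl = 113.5 kN/m; ΣN' = 692.4 kN/m; ΣW sinα = 536.0 kN/m
Resisting = 113.5 + 692.4·tan33.7° = 113.5 + 461.8 = 575.3 kN/m
FS = 575.3 / 536.0 = 1.073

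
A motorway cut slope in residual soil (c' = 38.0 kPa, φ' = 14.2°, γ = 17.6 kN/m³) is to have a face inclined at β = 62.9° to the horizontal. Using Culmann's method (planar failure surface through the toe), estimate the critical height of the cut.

Culmann's analysis gives the critical failure plane at α_cr = (β + φ')/2 = (62.9 + 14.2)/2 = 38.5°, and the critical height
H_c = (4c'/γ) · sinβ cosφ' / [1 − cos(β − φ')]
    = (4·38.0/17.6) · sin62.9°·cos14.2° / [1 − cos(48.7°)]
    = 8.636 · 0.8902·0.9694 / [1 − 0.6600]
    = 8.636 · 0.8630 / 0.3400
    = 21.92 m

H_c = 21.92 m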